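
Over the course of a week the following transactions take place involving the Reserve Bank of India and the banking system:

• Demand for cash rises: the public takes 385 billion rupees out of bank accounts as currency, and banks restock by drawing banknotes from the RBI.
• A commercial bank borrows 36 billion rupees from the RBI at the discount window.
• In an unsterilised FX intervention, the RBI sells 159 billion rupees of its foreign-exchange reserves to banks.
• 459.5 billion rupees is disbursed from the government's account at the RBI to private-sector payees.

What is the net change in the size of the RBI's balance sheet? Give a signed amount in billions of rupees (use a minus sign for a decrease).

Currency withdrawal 385 billion rupees: only the composition of liabilities changes → 0.
Discount-window loan 36 billion rupees: an RBI asset is acquired → +36B.
FX sale 159 billion rupees: an RBI asset is shed → −159B.
Government spending 459.5 billion rupees: only the composition of liabilities changes → 0.
Net: 0 + 36 − 159 + 0 = -123 billion.

-123 billion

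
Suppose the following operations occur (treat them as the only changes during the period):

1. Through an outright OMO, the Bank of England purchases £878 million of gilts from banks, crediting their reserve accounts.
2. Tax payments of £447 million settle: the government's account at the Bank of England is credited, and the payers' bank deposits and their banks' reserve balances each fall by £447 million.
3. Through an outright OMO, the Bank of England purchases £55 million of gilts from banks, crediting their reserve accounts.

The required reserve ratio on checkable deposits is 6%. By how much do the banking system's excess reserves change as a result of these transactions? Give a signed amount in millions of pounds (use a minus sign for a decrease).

+£512.82 million

OMO purchase (from banks) £878 million: reserves +£878M, deposits 0.
Government account inflow £447 million: reserves −£447M, deposits −£447M.
OMO purchase (from banks) £55 million: reserves +£55M, deposits 0.
Totals: Δreserves = +£486M, Δdeposits = −£447M.
Δrequired reserves = 6% × −£447M = −£26.82M.
Δexcess reserves = Δreserves − Δrequired = +£486M − (−£26.82M) = +£512.82 million.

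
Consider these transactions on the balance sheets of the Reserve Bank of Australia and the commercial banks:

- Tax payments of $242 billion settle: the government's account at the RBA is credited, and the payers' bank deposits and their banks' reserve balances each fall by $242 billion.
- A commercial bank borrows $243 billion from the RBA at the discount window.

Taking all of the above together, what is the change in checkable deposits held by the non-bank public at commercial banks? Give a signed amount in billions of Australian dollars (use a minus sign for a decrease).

RBA balance sheet:
  Assets:      Loans to banks +$243B
  Liabilities: Bank reserves +$1B, Government deposits +$242B
Commercial banking system:
  Assets:      Reserves at CB +$1B
  Liabilities: Checkable deposits −$242B, Borrowings from CB +$243B
So the change in checkable deposits held by the non-bank public at commercial banks is -$242 billion.

-$242 billion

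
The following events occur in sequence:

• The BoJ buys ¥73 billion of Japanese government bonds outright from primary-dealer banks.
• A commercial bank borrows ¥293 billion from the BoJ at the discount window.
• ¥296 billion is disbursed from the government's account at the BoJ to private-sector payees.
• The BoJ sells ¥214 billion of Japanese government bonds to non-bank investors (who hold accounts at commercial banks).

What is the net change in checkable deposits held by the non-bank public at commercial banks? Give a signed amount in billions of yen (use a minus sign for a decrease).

+¥82 billion

OMO purchase (from banks) ¥73 billion: the counterparty is a bank, so public deposits are unchanged → 0.
Discount-window loan ¥293 billion: the counterparty is a bank, so public deposits are unchanged → 0.
Government spending ¥296 billion: non-bank counterparties' bank balances rise → +¥296B.
Asset sale (to non-banks) ¥214 billion: non-bank counterparties' bank balances fall → −¥214B.
Net: 0 + 0 + 296 − 214 = +¥82 billion.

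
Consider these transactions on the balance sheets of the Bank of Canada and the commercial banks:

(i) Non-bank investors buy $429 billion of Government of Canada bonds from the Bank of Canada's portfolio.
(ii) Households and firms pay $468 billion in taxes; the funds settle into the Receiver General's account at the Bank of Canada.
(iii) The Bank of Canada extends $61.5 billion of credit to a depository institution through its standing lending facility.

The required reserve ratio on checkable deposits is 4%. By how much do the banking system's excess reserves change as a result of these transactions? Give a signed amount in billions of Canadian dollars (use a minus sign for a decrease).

-$799.62 billion

Asset sale (to non-banks) $429 billion: reserves −$429B, deposits −$429B.
Government account inflow $468 billion: reserves −$468B, deposits −$468B.
Discount-window loan $61.5 billion: reserves +$61.5B, deposits 0.
Totals: Δreserves = −$835.5B, Δdeposits = −$897B.
Δrequired reserves = 4% × −$897B = −$35.88B.
Δexcess reserves = Δreserves − Δrequired = −$835.5B − (−$35.88B) = -$799.62 billion.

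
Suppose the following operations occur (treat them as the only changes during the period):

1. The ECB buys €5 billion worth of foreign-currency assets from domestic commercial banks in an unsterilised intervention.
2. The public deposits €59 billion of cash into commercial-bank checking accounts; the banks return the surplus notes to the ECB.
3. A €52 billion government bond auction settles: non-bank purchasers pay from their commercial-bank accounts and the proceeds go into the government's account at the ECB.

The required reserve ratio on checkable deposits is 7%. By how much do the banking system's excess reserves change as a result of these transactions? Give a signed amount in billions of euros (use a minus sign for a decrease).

FX purchase €5 billion: reserves +€5B, deposits 0.
Currency deposit €59 billion: reserves +€59B, deposits +€59B.
Government account inflow €52 billion: reserves −€52B, deposits −€52B.
Totals: Δreserves = +€12B, Δdeposits = +€7B.
Δrequired reserves = 7% × +€7B = +€0.49B.
Δexcess reserves = Δreserves − Δrequired = +€12B − (+€0.49B) = +€11.51 billion.

+€11.51 billion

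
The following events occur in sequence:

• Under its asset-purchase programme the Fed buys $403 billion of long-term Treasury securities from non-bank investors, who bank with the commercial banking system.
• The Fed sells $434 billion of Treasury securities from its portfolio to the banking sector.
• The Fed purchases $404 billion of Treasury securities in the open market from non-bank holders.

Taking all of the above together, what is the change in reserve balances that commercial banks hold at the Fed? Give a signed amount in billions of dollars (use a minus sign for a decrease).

+$373 billion

Asset purchase (from non-banks) $403 billion: the Fed pays by crediting reserve accounts → +$403B.
OMO sale (to banks) $434 billion: the buying banks pay out of their reserve balances → −$434B.
Asset purchase (from non-banks) $404 billion: the Fed pays by crediting reserve accounts → +$404B.
Net: 403 − 434 + 404 = +$373 billion.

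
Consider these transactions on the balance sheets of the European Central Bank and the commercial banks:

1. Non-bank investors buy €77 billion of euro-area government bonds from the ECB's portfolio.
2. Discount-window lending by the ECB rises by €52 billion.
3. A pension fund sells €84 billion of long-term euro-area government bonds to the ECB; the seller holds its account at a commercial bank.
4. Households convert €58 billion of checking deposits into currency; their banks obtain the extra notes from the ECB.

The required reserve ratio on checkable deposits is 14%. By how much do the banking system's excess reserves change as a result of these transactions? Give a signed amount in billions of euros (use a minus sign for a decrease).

+€8.14 billion

Asset sale (to non-banks) €77 billion: reserves −€77B, deposits −€77B.
Discount-window loan €52 billion: reserves +€52B, deposits 0.
Asset purchase (from non-banks) €84 billion: reserves +€84B, deposits +€84B.
Currency withdrawal €58 billion: reserves −€58B, deposits −€58B.
Totals: Δreserves = +€1B, Δdeposits = −€51B.
Δrequired reserves = 14% × −€51B = −€7.14B.
Δexcess reserves = Δreserves − Δrequired = +€1B − (−€7.14B) = +€8.14 billion.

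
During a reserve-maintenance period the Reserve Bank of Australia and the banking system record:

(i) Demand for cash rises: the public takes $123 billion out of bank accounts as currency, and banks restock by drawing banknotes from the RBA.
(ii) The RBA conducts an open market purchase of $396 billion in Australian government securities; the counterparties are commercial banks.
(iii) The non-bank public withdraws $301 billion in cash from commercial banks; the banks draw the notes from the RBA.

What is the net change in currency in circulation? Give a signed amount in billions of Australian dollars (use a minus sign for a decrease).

RBA balance sheet:
  Assets:      Securities +$396B
  Liabilities: Bank reserves −$28B, Currency in circulation +$424B
So the change in currency in circulation is +$424 billion.

+$424 billion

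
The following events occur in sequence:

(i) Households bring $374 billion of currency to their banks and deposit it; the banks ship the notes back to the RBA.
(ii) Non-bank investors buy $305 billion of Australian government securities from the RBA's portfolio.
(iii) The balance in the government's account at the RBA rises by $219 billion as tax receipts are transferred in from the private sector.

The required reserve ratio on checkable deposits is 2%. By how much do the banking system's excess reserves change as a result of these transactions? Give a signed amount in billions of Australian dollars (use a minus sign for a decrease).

-$147 billion

Currency deposit $374 billion: reserves +$374B, deposits +$374B.
Asset sale (to non-banks) $305 billion: reserves −$305B, deposits −$305B.
Government account inflow $219 billion: reserves −$219B, deposits −$219B.
Totals: Δreserves = −$150B, Δdeposits = −$150B.
Δrequired reserves = 2% × −$150B = −$3B.
Δexcess reserves = Δreserves − Δrequired = −$150B − (−$3B) = -$147 billion.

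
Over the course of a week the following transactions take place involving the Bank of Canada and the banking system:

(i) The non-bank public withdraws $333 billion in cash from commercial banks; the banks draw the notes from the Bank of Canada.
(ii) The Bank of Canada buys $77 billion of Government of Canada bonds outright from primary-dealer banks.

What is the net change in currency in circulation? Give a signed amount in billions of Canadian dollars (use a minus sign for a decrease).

Currency withdrawal $333 billion: notes leave the central bank → +$333B.
OMO purchase (from banks) $77 billion: no currency enters or leaves circulation → 0.
Net: 333 + 0 = +$333 billion.

+$333 billion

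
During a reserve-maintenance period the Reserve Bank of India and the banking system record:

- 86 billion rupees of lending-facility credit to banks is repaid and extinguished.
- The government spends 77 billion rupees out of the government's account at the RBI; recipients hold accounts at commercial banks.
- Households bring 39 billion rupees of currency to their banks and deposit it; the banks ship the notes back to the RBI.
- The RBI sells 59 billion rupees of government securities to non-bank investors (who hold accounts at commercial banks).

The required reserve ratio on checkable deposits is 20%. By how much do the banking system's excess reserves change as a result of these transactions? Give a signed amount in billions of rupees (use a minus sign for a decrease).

-40.4 billion

Discount-window repayment 86 billion rupees: reserves −86B, deposits 0.
Government spending 77 billion rupees: reserves +77B, deposits +77B.
Currency deposit 39 billion rupees: reserves +39B, deposits +39B.
Asset sale (to non-banks) 59 billion rupees: reserves −59B, deposits −59B.
Totals: Δreserves = −29B, Δdeposits = +57B.
Δrequired reserves = 20% × +57B = +11.4B.
Δexcess reserves = Δreserves − Δrequired = −29B − (+11.4B) = -40.4 billion.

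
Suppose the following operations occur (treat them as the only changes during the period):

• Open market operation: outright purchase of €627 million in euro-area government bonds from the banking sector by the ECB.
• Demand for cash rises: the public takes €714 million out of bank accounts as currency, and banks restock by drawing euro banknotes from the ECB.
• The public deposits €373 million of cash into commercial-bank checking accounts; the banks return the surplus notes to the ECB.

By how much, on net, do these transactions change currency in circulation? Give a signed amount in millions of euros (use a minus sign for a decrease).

OMO purchase (from banks) €627 million: no currency enters or leaves circulation → 0.
Currency withdrawal €714 million: notes leave the central bank → +€714M.
Currency deposit €373 million: notes return to the central bank → −€373M.
Net: 0 + 714 − 373 = +€341 million.

+€341 million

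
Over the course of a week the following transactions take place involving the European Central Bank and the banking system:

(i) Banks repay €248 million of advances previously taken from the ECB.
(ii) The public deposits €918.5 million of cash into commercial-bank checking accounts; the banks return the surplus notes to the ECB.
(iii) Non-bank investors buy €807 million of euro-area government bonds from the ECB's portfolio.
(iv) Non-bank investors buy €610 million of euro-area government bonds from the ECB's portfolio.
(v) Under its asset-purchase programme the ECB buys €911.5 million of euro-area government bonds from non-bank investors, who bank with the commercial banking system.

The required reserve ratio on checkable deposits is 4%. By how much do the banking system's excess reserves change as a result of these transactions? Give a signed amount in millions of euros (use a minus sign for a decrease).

Discount-window repayment €248 million: reserves −€248M, deposits 0.
Currency deposit €918.5 million: reserves +€918.5M, deposits +€918.5M.
Asset sale (to non-banks) €807 million: reserves −€807M, deposits −€807M.
Asset sale (to non-banks) €610 million: reserves −€610M, deposits −€610M.
Asset purchase (from non-banks) €911.5 million: reserves +€911.5M, deposits +€911.5M.
Totals: Δreserves = +€165M, Δdeposits = +€413M.
Δrequired reserves = 4% × +€413M = +€16.52M.
Δexcess reserves = Δreserves − Δrequired = +€165M − (+€16.52M) = +€148.48 million.

+€148.48 million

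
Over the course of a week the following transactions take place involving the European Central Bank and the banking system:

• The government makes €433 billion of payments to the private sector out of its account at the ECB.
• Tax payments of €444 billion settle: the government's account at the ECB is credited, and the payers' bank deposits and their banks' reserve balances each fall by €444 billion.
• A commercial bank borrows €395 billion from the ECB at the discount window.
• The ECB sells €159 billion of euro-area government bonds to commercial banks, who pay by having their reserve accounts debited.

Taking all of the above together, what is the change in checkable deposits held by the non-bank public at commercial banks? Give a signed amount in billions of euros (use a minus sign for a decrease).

ECB balance sheet:
  Assets:      Securities −€159B, Loans to banks +€395B
  Liabilities: Bank reserves +€225B, Government deposits +€11B
Commercial banking system:
  Assets:      Reserves at CB +€225B, Securities +€159B
  Liabilities: Checkable deposits −€11B, Borrowings from CB +€395B
So the change in checkable deposits held by the non-bank public at commercial banks is -€11 billion.

-€11 billion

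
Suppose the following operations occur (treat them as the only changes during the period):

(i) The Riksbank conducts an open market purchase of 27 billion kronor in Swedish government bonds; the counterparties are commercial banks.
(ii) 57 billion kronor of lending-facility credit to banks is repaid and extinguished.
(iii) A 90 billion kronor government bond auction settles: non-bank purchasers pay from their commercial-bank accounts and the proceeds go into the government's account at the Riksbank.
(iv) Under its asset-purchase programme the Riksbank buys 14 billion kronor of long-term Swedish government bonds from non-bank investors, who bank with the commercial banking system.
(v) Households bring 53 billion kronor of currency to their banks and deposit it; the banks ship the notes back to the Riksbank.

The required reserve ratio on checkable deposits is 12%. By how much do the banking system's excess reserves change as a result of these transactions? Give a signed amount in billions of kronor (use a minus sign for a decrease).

OMO purchase (from banks) 27 billion kronor: reserves +27B, deposits 0.
Discount-window repayment 57 billion kronor: reserves −57B, deposits 0.
Government account inflow 90 billion kronor: reserves −90B, deposits −90B.
Asset purchase (from non-banks) 14 billion kronor: reserves +14B, deposits +14B.
Currency deposit 53 billion kronor: reserves +53B, deposits +53B.
Totals: Δreserves = −53B, Δdeposits = −23B.
Δrequired reserves = 12% × −23B = −2.76B.
Δexcess reserves = Δreserves − Δrequired = −53B − (−2.76B) = -50.24 billion.

-50.24 billion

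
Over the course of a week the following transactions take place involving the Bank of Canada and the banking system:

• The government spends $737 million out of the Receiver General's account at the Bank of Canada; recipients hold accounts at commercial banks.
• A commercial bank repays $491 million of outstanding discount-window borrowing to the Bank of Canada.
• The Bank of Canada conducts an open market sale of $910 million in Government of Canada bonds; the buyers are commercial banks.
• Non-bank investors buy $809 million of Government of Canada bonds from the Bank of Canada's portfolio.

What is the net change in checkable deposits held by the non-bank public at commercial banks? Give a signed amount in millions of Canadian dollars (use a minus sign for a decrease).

Government spending $737 million: non-bank counterparties' bank balances rise → +$737M.
Discount-window repayment $491 million: the counterparty is a bank, so public deposits are unchanged → 0.
OMO sale (to banks) $910 million: the counterparty is a bank, so public deposits are unchanged → 0.
Asset sale (to non-banks) $809 million: non-bank counterparties' bank balances fall → −$809M.
Net: 737 + 0 + 0 − 809 = -$72 million.

-$72 million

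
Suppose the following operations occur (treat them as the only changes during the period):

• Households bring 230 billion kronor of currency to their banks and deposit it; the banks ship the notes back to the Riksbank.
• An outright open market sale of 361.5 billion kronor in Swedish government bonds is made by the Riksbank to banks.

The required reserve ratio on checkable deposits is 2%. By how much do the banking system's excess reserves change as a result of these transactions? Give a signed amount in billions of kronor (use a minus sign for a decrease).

-136.1 billion

Currency deposit 230 billion kronor: reserves +230B, deposits +230B.
OMO sale (to banks) 361.5 billion kronor: reserves −361.5B, deposits 0.
Totals: Δreserves = −131.5B, Δdeposits = +230B.
Δrequired reserves = 2% × +230B = +4.6B.
Δexcess reserves = Δreserves − Δrequired = −131.5B − (+4.6B) = -136.1 billion.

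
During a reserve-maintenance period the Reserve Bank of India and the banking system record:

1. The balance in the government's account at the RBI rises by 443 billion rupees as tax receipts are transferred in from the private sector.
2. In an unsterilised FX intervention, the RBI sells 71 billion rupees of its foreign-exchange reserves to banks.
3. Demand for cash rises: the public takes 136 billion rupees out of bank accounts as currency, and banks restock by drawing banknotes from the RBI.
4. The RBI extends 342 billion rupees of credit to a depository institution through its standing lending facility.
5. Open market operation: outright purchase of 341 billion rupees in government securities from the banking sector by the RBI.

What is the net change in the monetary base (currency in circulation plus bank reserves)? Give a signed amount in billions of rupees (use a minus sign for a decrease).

RBI balance sheet:
  Assets:      Securities +341B, Loans to banks +342B, Foreign assets −71B
  Liabilities: Bank reserves +33B, Currency in circulation +136B, Government deposits +443B
Monetary base = currency + reserves: +136B + (+33B) = +169 billion.

+169 billion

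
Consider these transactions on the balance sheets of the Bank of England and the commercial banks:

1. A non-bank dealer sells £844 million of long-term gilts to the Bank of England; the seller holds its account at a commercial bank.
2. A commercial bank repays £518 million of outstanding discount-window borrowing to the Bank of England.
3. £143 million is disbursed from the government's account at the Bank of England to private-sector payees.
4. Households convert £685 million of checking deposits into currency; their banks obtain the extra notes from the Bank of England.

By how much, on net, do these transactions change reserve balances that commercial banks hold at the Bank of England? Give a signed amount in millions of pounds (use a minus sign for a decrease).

-£216 million

Bank of England balance sheet:
  Assets:      Securities +£844M, Loans to banks −£518M
  Liabilities: Bank reserves −£216M, Currency in circulation +£685M, Government deposits −£143M
So the change in reserve balances that commercial banks hold at the Bank of England is -£216 million.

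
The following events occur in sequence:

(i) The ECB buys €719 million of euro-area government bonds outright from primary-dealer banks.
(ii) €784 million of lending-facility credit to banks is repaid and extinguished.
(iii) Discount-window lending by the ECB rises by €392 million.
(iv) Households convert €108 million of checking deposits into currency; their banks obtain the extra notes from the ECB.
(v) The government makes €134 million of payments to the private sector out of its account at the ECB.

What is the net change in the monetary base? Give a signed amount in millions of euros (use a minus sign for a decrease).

ECB balance sheet:
  Assets:      Securities +€719M, Loans to banks −€392M
  Liabilities: Bank reserves +€353M, Currency in circulation +€108M, Government deposits −€134M
Monetary base = currency + reserves: +€108M + (+€353M) = +€461 million.

+€461 million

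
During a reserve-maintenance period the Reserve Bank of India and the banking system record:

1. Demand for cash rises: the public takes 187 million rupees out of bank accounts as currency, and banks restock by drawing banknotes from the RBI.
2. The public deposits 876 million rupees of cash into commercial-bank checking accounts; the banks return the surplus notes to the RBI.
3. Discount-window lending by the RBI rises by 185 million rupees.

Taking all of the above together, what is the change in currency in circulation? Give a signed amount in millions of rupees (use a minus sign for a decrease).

-689 million

Currency withdrawal 187 million rupees: notes leave the central bank → +187M.
Currency deposit 876 million rupees: notes return to the central bank → −876M.
Discount-window loan 185 million rupees: no currency enters or leaves circulation → 0.
Net: 187 − 876 + 0 = -689 million.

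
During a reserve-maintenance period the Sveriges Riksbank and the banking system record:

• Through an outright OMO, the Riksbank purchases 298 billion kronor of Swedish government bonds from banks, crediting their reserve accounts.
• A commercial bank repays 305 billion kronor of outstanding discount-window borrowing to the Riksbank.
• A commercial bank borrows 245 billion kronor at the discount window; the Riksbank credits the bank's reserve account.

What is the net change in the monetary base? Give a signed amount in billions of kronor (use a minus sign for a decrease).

+238 billion

Riksbank balance sheet:
  Assets:      Securities +298B, Loans to banks −60B
  Liabilities: Bank reserves +238B
Commercial banking system:
  Assets:      Reserves at CB +238B, Securities −298B
  Liabilities: Borrowings from CB −60B
Monetary base = currency + reserves: 0 + (+238B) = +238 billion.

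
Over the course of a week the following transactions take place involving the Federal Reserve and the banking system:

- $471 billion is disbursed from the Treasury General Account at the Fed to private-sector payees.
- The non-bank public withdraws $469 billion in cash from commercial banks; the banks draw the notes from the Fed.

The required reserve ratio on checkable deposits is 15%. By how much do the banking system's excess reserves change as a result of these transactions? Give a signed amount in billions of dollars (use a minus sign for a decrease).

Government spending $471 billion: reserves +$471B, deposits +$471B.
Currency withdrawal $469 billion: reserves −$469B, deposits −$469B.
Totals: Δreserves = +$2B, Δdeposits = +$2B.
Δrequired reserves = 15% × +$2B = +$0.3B.
Δexcess reserves = Δreserves − Δrequired = +$2B − (+$0.3B) = +$1.7 billion.

+$1.7 billion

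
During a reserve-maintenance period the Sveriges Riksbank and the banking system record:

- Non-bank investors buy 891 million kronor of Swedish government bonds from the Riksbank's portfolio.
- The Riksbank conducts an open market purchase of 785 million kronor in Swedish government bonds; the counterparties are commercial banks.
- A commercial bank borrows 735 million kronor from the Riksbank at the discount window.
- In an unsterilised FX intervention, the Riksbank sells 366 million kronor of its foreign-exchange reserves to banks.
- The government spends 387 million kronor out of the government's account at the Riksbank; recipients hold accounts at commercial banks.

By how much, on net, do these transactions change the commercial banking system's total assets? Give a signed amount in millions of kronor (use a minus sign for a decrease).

+231 million

Asset sale (to non-banks) 891 million kronor: bank balance sheets shrink → −891M.
OMO purchase (from banks) 785 million kronor: just an asset swap on bank balance sheets → 0.
Discount-window loan 735 million kronor: bank balance sheets expand → +735M.
FX sale 366 million kronor: just an asset swap on bank balance sheets → 0.
Government spending 387 million kronor: bank balance sheets expand → +387M.
Net: −891 + 0 + 735 + 0 + 387 = +231 million.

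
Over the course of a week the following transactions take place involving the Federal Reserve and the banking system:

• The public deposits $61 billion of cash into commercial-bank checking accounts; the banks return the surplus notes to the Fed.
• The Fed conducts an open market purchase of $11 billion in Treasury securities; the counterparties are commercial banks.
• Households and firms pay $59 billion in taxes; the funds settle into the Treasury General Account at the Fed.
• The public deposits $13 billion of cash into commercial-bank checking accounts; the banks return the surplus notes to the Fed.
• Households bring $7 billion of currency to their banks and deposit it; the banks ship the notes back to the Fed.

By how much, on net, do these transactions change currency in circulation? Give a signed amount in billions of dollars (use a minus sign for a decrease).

-$81 billion

Currency deposit $61 billion: notes return to the central bank → −$61B.
OMO purchase (from banks) $11 billion: no currency enters or leaves circulation → 0.
Government account inflow $59 billion: no currency enters or leaves circulation → 0.
Currency deposit $13 billion: notes return to the central bank → −$13B.
Currency deposit $7 billion: notes return to the central bank → −$7B.
Net: −61 + 0 + 0 − 13 − 7 = -$81 billion.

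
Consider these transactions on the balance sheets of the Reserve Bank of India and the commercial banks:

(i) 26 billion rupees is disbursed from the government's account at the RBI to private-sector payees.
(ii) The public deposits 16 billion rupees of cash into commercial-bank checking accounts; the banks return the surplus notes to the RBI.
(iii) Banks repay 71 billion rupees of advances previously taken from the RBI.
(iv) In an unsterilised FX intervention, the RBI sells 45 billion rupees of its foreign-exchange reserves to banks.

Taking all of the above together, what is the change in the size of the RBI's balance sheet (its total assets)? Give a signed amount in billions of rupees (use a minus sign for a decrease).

-116 billion

Government spending 26 billion rupees: only the composition of liabilities changes → 0.
Currency deposit 16 billion rupees: only the composition of liabilities changes → 0.
Discount-window repayment 71 billion rupees: an RBI asset is shed → −71B.
FX sale 45 billion rupees: an RBI asset is shed → −45B.
Net: 0 + 0 − 71 − 45 = -116 billion.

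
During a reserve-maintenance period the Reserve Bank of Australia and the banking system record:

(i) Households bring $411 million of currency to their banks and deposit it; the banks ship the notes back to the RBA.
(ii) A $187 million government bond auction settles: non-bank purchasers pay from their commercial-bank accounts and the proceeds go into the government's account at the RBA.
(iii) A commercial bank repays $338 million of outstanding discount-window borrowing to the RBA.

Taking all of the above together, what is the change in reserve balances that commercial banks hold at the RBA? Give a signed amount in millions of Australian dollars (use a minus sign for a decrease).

Currency deposit $411 million: returned notes are swapped for reserve credit → +$411M.
Government account inflow $187 million: funds move from bank reserves into the government account → −$187M.
Discount-window repayment $338 million: repayment is debited from reserves → −$338M.
Net: 411 − 187 − 338 = -$114 million.

-$114 million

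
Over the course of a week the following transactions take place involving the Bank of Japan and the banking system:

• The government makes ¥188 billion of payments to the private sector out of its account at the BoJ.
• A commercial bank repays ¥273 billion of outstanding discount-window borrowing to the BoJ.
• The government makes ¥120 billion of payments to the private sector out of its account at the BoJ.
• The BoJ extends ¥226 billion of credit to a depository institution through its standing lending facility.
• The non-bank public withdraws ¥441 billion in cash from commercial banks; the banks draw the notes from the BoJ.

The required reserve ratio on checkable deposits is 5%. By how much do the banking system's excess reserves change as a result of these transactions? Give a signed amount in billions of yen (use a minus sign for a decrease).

-¥173.35 billion

Government spending ¥188 billion: reserves +¥188B, deposits +¥188B.
Discount-window repayment ¥273 billion: reserves −¥273B, deposits 0.
Government spending ¥120 billion: reserves +¥120B, deposits +¥120B.
Discount-window loan ¥226 billion: reserves +¥226B, deposits 0.
Currency withdrawal ¥441 billion: reserves −¥441B, deposits −¥441B.
Totals: Δreserves = −¥180B, Δdeposits = −¥133B.
Δrequired reserves = 5% × −¥133B = −¥6.65B.
Δexcess reserves = Δreserves − Δrequired = −¥180B − (−¥6.65B) = -¥173.35 billion.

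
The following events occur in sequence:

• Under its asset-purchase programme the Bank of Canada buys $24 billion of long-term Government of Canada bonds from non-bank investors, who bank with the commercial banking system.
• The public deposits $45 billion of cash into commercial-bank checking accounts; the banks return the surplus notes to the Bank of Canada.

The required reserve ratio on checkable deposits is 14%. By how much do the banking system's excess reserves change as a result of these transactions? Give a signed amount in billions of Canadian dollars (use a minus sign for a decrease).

+$59.34 billion

Asset purchase (from non-banks) $24 billion: reserves +$24B, deposits +$24B.
Currency deposit $45 billion: reserves +$45B, deposits +$45B.
Totals: Δreserves = +$69B, Δdeposits = +$69B.
Δrequired reserves = 14% × +$69B = +$9.66B.
Δexcess reserves = Δreserves − Δrequired = +$69B − (+$9.66B) = +$59.34 billion.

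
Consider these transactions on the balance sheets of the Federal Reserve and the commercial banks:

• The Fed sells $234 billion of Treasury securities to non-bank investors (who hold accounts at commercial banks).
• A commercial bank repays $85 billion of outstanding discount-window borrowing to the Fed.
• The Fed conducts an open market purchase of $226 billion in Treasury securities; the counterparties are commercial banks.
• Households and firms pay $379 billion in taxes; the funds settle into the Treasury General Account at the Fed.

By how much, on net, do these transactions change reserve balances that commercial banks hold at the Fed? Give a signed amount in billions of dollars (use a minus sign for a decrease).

-$472 billion

Fed balance sheet:
  Assets:      Securities −$8B, Loans to banks −$85B
  Liabilities: Bank reserves −$472B, Government deposits +$379B
So the change in reserve balances that commercial banks hold at the Fed is -$472 billion.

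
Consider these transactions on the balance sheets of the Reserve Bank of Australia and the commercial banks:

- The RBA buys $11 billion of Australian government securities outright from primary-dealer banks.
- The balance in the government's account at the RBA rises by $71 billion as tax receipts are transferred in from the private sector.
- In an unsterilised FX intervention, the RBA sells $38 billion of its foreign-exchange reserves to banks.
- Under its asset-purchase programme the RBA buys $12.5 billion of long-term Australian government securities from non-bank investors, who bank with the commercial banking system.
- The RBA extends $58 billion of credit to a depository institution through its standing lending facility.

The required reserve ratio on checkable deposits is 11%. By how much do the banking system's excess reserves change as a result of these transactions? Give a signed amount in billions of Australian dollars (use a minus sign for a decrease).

OMO purchase (from banks) $11 billion: reserves +$11B, deposits 0.
Government account inflow $71 billion: reserves −$71B, deposits −$71B.
FX sale $38 billion: reserves −$38B, deposits 0.
Asset purchase (from non-banks) $12.5 billion: reserves +$12.5B, deposits +$12.5B.
Discount-window loan $58 billion: reserves +$58B, deposits 0.
Totals: Δreserves = −$27.5B, Δdeposits = −$58.5B.
Δrequired reserves = 11% × −$58.5B = −$6.435B.
Δexcess reserves = Δreserves − Δrequired = −$27.5B − (−$6.435B) = -$21.065 billion.

-$21.065 billion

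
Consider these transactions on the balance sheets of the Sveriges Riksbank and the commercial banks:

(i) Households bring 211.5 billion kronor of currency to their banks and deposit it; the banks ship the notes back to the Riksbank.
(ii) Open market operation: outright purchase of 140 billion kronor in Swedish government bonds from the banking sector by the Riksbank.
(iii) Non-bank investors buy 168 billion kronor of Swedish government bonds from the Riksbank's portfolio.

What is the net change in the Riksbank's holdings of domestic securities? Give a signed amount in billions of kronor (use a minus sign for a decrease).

Currency deposit 211.5 billion kronor: the Riksbank's securities portfolio is untouched → 0.
OMO purchase (from banks) 140 billion kronor: securities added to the Riksbank's portfolio → +140B.
Asset sale (to non-banks) 168 billion kronor: securities removed from the Riksbank's portfolio → −168B.
Net: 0 + 140 − 168 = -28 billion.

-28 billion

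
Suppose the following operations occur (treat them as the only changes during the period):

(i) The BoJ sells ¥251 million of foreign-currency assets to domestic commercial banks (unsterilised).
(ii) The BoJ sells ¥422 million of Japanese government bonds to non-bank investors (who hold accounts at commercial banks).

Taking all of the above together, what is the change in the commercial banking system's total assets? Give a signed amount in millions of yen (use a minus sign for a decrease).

-¥422 million

FX sale ¥251 million: just an asset swap on bank balance sheets → 0.
Asset sale (to non-banks) ¥422 million: bank balance sheets shrink → −¥422M.
Net: 0 − 422 = -¥422 million.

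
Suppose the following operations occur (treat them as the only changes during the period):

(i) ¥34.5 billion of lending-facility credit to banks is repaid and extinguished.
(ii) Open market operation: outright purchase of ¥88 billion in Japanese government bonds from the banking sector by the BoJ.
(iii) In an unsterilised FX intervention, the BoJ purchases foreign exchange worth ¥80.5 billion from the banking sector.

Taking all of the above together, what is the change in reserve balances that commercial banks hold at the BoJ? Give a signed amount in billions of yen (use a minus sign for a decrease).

+¥134 billion

BoJ balance sheet:
  Assets:      Securities +¥88B, Loans to banks −¥34.5B, Foreign assets +¥80.5B
  Liabilities: Bank reserves +¥134B
So the change in reserve balances that commercial banks hold at the BoJ is +¥134 billion.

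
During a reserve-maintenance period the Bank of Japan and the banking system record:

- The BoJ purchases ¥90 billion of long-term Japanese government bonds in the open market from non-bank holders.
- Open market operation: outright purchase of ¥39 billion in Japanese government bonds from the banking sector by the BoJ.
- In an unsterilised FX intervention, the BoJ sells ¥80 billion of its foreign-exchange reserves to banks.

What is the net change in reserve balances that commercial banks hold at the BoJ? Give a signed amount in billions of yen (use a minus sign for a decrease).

+¥49 billion

Asset purchase (from non-banks) ¥90 billion: the BoJ pays by crediting reserve accounts → +¥90B.
OMO purchase (from banks) ¥39 billion: the BoJ pays by crediting reserve accounts → +¥39B.
FX sale ¥80 billion: the buying banks pay out of their reserve balances → −¥80B.
Net: 90 + 39 − 80 = +¥49 billion.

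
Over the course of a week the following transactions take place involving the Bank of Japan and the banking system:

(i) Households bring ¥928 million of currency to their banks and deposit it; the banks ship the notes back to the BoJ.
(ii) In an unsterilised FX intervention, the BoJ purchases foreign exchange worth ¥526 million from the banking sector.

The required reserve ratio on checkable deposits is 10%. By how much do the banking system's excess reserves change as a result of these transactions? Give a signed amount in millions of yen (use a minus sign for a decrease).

+¥1361.2 million

Currency deposit ¥928 million: reserves +¥928M, deposits +¥928M.
FX purchase ¥526 million: reserves +¥526M, deposits 0.
Totals: Δreserves = +¥1454M, Δdeposits = +¥928M.
Δrequired reserves = 10% × +¥928M = +¥92.8M.
Δexcess reserves = Δreserves − Δrequired = +¥1454M − (+¥92.8M) = +¥1361.2 million.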